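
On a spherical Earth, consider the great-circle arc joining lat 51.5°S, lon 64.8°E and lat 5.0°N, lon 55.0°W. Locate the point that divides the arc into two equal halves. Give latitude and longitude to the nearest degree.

Convert each endpoint to a unit vector on the sphere (x = cos φ cos λ, y = cos φ sin λ, z = sin φ).
The central angle between the endpoints is δ = arccos(p₁·p₂) ≈ 1.957 rad (112.1°).
Interpolate at f = 1/2 with slerp weights a = sin((1−f)δ)/sin δ ≈ 0.895, b = sin(fδ)/sin δ ≈ 0.895.
p = a·p₁ + b·p₂ ≈ (0.749, -0.226, -0.623); φ = arcsin(p_z) ≈ -38.52°, λ = atan2(p_y, p_x) ≈ -16.81°.

≈ lat 39°S, lon 17°W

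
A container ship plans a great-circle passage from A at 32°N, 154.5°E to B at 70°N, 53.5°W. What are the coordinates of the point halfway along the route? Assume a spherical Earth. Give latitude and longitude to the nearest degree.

Write both endpoints as unit vectors p₁, p₂ with components (cos φ cos λ, cos φ sin λ, sin φ).
The central angle between the endpoints is δ = arccos(p₁·p₂) ≈ 1.327 rad (76.0°).
Interpolate at f = 1/2 with slerp weights a = sin((1−f)δ)/sin δ ≈ 0.635, b = sin(fδ)/sin δ ≈ 0.635.
p = a·p₁ + b·p₂ ≈ (-0.357, 0.057, 0.933); φ = arcsin(p_z) ≈ 68.83°, λ = atan2(p_y, p_x) ≈ 170.89°.

≈ 69°N, 171°E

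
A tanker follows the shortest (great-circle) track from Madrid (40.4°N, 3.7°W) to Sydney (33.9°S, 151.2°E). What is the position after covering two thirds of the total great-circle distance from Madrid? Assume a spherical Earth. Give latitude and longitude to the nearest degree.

≈ 3°S, 105°E

Convert each endpoint to a unit vector on the sphere (x = cos φ cos λ, y = cos φ sin λ, z = sin φ).
The central angle between the endpoints is δ = arccos(p₁·p₂) ≈ 2.776 rad (159.0°).
Interpolate at f = 2/3 with slerp weights a = sin((1−f)δ)/sin δ ≈ 2.234, b = sin(fδ)/sin δ ≈ 2.688.
p = a·p₁ + b·p₂ ≈ (-0.257, 0.965, -0.051); φ = arcsin(p_z) ≈ -2.94°, λ = atan2(p_y, p_x) ≈ 104.93°.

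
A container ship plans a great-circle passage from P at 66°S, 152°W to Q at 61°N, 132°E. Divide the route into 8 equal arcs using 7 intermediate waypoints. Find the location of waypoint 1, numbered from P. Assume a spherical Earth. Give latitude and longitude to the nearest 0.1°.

Convert each endpoint to a unit vector on the sphere (x = cos φ cos λ, y = cos φ sin λ, z = sin φ).
The central angle between the endpoints is δ = arccos(p₁·p₂) ≈ 2.421 rad (138.7°).
Interpolate at f = 1/8 with slerp weights a = sin((1−f)δ)/sin δ ≈ 1.294, b = sin(fδ)/sin δ ≈ 0.452.
p = a·p₁ + b·p₂ ≈ (-0.611, -0.084, -0.787); φ = arcsin(p_z) ≈ -51.91°, λ = atan2(p_y, p_x) ≈ -172.14°.

≈ 51.9°S, 172.1°W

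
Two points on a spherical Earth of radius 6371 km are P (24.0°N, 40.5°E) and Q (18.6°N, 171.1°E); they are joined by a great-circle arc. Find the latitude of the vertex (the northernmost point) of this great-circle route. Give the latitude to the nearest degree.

The great circle lies in the plane with unit normal n̂ = (p₁ × p₂)/|p₁ × p₂|.
Here n̂_z ≈ +0.730; the vertex latitude is φ_max = arccos|n̂_z| ≈ 43.1°.
Check via Clairaut: cos φ_max = |cos φ₁| · sin C = cos(24.0°)·sin(53.0°) ≈ 0.730, again giving ≈ 43.1°.

≈ 43°N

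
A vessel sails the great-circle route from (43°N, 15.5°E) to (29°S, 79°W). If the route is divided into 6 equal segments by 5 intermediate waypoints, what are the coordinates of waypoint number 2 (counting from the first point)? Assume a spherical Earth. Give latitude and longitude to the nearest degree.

≈ (23°N, 23°W)

The haversine formula gives a central angle δ ≈ 1.961 rad (112.4°) between the endpoints.
Interpolate at f = 2/6 with slerp weights a = sin((1−f)δ)/sin δ ≈ 1.044, b = sin(fδ)/sin δ ≈ 0.658.
p = a·p₁ + b·p₂ ≈ (0.846, -0.361, 0.393); φ = arcsin(p_z) ≈ 23.16°, λ = atan2(p_y, p_x) ≈ -23.10°.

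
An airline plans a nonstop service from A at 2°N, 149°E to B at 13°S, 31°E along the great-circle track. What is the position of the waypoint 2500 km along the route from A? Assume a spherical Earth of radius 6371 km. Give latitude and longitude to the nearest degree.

≈ 3°S, 127°E

Write both endpoints as unit vectors p₁, p₂ with components (cos φ cos λ, cos φ sin λ, sin φ).
The central angle between the endpoints is δ = arccos(p₁·p₂) ≈ 2.054 rad (117.7°). The total great-circle distance is δ·R ≈ 2.054 × 6371 ≈ 13089 km, so the target fraction is f = 2500/13089 ≈ 0.191.
Interpolate at f ≈ 0.191 with slerp weights a = sin((1−f)δ)/sin δ ≈ 1.125, b = sin(fδ)/sin δ ≈ 0.432.
p = a·p₁ + b·p₂ ≈ (-0.603, 0.796, -0.058); φ = arcsin(p_z) ≈ -3.32°, λ = atan2(p_y, p_x) ≈ 127.15°.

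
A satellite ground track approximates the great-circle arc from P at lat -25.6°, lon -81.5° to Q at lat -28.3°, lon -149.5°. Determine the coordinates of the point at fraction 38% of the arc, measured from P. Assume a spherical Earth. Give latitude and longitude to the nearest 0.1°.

≈ lat -30.9°, lon -106.7°

From cos δ = sin φ₁ sin φ₂ + cos φ₁ cos φ₂ cos Δλ, the central angle is δ ≈ 1.045 rad (59.8°).
Interpolate at f = 0.38 with slerp weights a = sin((1−f)δ)/sin δ ≈ 0.698, b = sin(fδ)/sin δ ≈ 0.447.
p = a·p₁ + b·p₂ ≈ (-0.246, -0.822, -0.513); φ = arcsin(p_z) ≈ -30.89°, λ = atan2(p_y, p_x) ≈ -106.67°.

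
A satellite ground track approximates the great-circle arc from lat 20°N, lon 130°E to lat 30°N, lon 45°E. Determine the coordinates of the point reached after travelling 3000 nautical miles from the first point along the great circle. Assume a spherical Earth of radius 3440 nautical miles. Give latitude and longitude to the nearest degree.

From cos δ = sin φ₁ sin φ₂ + cos φ₁ cos φ₂ cos Δλ, the central angle is δ ≈ 1.326 rad (76.0°). The total great-circle distance is δ·R ≈ 1.326 × 3440 ≈ 4563 nmi, so the target fraction is f = 3000/4563 ≈ 0.657.
Interpolate at f ≈ 0.657 with slerp weights a = sin((1−f)δ)/sin δ ≈ 0.452, b = sin(fδ)/sin δ ≈ 0.789.
p = a·p₁ + b·p₂ ≈ (0.210, 0.809, 0.549); φ = arcsin(p_z) ≈ 33.32°, λ = atan2(p_y, p_x) ≈ 75.44°.

≈ lat 33°N, lon 75°E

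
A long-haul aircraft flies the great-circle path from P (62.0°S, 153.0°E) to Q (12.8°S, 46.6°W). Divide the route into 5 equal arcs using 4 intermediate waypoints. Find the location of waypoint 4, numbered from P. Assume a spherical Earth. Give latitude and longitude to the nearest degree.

≈ (33°S, 51°W)

From cos δ = sin φ₁ sin φ₂ + cos φ₁ cos φ₂ cos Δλ, the central angle is δ ≈ 1.809 rad (103.6°).
Interpolate at f = 4/5 with slerp weights a = sin((1−f)δ)/sin δ ≈ 0.364, b = sin(fδ)/sin δ ≈ 1.021.
p = a·p₁ + b·p₂ ≈ (0.532, -0.646, -0.548); φ = arcsin(p_z) ≈ -33.21°, λ = atan2(p_y, p_x) ≈ -50.53°.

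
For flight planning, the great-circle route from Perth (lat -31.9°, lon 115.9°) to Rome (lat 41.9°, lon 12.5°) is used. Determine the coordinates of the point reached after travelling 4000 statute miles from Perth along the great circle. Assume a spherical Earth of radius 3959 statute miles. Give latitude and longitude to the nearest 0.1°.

≈ lat 6.5°, lon 70.5°

Convert each endpoint to a unit vector on the sphere (x = cos φ cos λ, y = cos φ sin λ, z = sin φ).
The central angle between the endpoints is δ = arccos(p₁·p₂) ≈ 2.094 rad (120.0°). The total great-circle distance is δ·R ≈ 2.094 × 3959 ≈ 8289 mi, so the target fraction is f = 4000/8289 ≈ 0.483.
Interpolate at f ≈ 0.483 with slerp weights a = sin((1−f)δ)/sin δ ≈ 1.020, b = sin(fδ)/sin δ ≈ 0.978.
p = a·p₁ + b·p₂ ≈ (0.332, 0.936, 0.114); φ = arcsin(p_z) ≈ 6.55°, λ = atan2(p_y, p_x) ≈ 70.46°.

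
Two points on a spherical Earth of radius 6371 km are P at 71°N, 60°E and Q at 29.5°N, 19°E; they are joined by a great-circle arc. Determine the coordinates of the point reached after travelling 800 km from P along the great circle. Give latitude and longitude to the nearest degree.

≈ 66°N, 46°E

Write both endpoints as unit vectors p₁, p₂ with components (cos φ cos λ, cos φ sin λ, sin φ).
The central angle between the endpoints is δ = arccos(p₁·p₂) ≈ 0.824 rad (47.2°). The total great-circle distance is δ·R ≈ 0.824 × 6371 ≈ 5248 km, so the target fraction is f = 800/5248 ≈ 0.152.
Interpolate at f ≈ 0.152 with slerp weights a = sin((1−f)δ)/sin δ ≈ 0.876, b = sin(fδ)/sin δ ≈ 0.171.
p = a·p₁ + b·p₂ ≈ (0.283, 0.295, 0.912); φ = arcsin(p_z) ≈ 65.85°, λ = atan2(p_y, p_x) ≈ 46.22°.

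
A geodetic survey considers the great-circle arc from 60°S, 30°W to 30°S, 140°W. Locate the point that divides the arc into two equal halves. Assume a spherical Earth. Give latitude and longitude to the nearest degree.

Convert each endpoint to a unit vector on the sphere (x = cos φ cos λ, y = cos φ sin λ, z = sin φ).
The central angle between the endpoints is δ = arccos(p₁·p₂) ≈ 1.282 rad (73.4°).
Interpolate at f = 1/2 with slerp weights a = sin((1−f)δ)/sin δ ≈ 0.624, b = sin(fδ)/sin δ ≈ 0.624.
p = a·p₁ + b·p₂ ≈ (-0.144, -0.503, -0.852); φ = arcsin(p_z) ≈ -58.44°, λ = atan2(p_y, p_x) ≈ -105.94°.

≈ 58°S, 106°W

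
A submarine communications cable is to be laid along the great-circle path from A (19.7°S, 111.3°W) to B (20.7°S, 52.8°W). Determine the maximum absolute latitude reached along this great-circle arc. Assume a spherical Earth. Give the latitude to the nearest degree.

The great circle lies in the plane with unit normal n̂ = (p₁ × p₂)/|p₁ × p₂|.
Here n̂_z ≈ +0.921; the vertex latitude is φ_max = arccos|n̂_z| ≈ 22.9°.
Check via Clairaut: cos φ_max = |cos φ₁| · sin C = cos(19.7°)·sin(101.9°) ≈ 0.921, again giving ≈ 22.9°.

≈ 23°S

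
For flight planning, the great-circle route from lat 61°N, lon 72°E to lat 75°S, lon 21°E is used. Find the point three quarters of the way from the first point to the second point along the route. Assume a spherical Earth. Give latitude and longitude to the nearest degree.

From cos δ = sin φ₁ sin φ₂ + cos φ₁ cos φ₂ cos Δλ, the central angle is δ ≈ 2.443 rad (140.0°).
Interpolate at f = 3/4 with slerp weights a = sin((1−f)δ)/sin δ ≈ 0.892, b = sin(fδ)/sin δ ≈ 1.502.
p = a·p₁ + b·p₂ ≈ (0.497, 0.551, -0.671); φ = arcsin(p_z) ≈ -42.14°, λ = atan2(p_y, p_x) ≈ 47.95°.

≈ lat 42°S, lon 48°E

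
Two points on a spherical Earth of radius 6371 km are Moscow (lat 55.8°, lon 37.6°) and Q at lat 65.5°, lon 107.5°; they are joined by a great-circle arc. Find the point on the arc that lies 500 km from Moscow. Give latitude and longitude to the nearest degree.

Write both endpoints as unit vectors p₁, p₂ with components (cos φ cos λ, cos φ sin λ, sin φ).
The central angle between the endpoints is δ = arccos(p₁·p₂) ≈ 0.587 rad (33.6°). The total great-circle distance is δ·R ≈ 0.587 × 6371 ≈ 3739 km, so the target fraction is f = 500/3739 ≈ 0.134.
Interpolate at f ≈ 0.134 with slerp weights a = sin((1−f)δ)/sin δ ≈ 0.879, b = sin(fδ)/sin δ ≈ 0.142.
p = a·p₁ + b·p₂ ≈ (0.374, 0.357, 0.856); φ = arcsin(p_z) ≈ 58.85°, λ = atan2(p_y, p_x) ≈ 43.72°.

≈ lat 59°, lon 44°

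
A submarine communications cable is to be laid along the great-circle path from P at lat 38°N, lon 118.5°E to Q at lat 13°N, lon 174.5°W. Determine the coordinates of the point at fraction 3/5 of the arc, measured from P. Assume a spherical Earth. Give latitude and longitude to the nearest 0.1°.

From cos δ = sin φ₁ sin φ₂ + cos φ₁ cos φ₂ cos Δλ, the central angle is δ ≈ 1.117 rad (64.0°).
Interpolate at f = 3/5 with slerp weights a = sin((1−f)δ)/sin δ ≈ 0.481, b = sin(fδ)/sin δ ≈ 0.691.
p = a·p₁ + b·p₂ ≈ (-0.851, 0.268, 0.451); φ = arcsin(p_z) ≈ 26.83°, λ = atan2(p_y, p_x) ≈ 162.50°.

≈ lat 26.8°N, lon 162.5°E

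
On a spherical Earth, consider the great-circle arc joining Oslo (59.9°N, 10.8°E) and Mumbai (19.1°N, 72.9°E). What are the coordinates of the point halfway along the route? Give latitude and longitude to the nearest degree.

The haversine formula gives a central angle δ ≈ 1.042 rad (59.7°) between the endpoints.
Interpolate at f = 1/2 with slerp weights a = sin((1−f)δ)/sin δ ≈ 0.576, b = sin(fδ)/sin δ ≈ 0.576.
p = a·p₁ + b·p₂ ≈ (0.444, 0.575, 0.687); φ = arcsin(p_z) ≈ 43.42°, λ = atan2(p_y, p_x) ≈ 52.31°.

≈ 43°N, 52°E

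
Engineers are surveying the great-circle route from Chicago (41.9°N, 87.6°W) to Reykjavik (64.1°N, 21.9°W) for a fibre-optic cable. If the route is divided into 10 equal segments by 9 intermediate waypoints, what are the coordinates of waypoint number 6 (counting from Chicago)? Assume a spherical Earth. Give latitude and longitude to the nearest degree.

≈ 60°N, 57°W

From cos δ = sin φ₁ sin φ₂ + cos φ₁ cos φ₂ cos Δλ, the central angle is δ ≈ 0.746 rad (42.7°).
Interpolate at f = 6/10 with slerp weights a = sin((1−f)δ)/sin δ ≈ 0.433, b = sin(fδ)/sin δ ≈ 0.638.
p = a·p₁ + b·p₂ ≈ (0.272, -0.426, 0.863); φ = arcsin(p_z) ≈ 59.64°, λ = atan2(p_y, p_x) ≈ -57.45°.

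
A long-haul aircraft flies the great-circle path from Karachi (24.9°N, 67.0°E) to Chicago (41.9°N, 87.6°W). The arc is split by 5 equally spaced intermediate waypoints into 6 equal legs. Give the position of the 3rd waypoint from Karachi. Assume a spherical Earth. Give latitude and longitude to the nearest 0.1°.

≈ 70.0°N, 13.3°E

Write both endpoints as unit vectors p₁, p₂ with components (cos φ cos λ, cos φ sin λ, sin φ).
The central angle between the endpoints is δ = arccos(p₁·p₂) ≈ 1.906 rad (109.2°).
Interpolate at f = 3/6 with slerp weights a = sin((1−f)δ)/sin δ ≈ 0.863, b = sin(fδ)/sin δ ≈ 0.863.
p = a·p₁ + b·p₂ ≈ (0.333, 0.079, 0.940); φ = arcsin(p_z) ≈ 70.00°, λ = atan2(p_y, p_x) ≈ 13.32°.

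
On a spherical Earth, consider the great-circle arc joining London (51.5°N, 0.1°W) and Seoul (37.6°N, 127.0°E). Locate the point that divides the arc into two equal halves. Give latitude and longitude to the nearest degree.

The haversine formula gives a central angle δ ≈ 1.390 rad (79.6°) between the endpoints.
Interpolate at f = 1/2 with slerp weights a = sin((1−f)δ)/sin δ ≈ 0.651, b = sin(fδ)/sin δ ≈ 0.651.
p = a·p₁ + b·p₂ ≈ (0.095, 0.411, 0.907); φ = arcsin(p_z) ≈ 65.04°, λ = atan2(p_y, p_x) ≈ 77.01°.

≈ 65°N, 77°E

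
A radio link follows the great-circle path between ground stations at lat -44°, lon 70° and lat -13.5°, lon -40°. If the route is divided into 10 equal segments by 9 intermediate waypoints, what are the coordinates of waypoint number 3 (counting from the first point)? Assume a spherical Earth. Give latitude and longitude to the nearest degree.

≈ lat -48°, lon 29°

Write both endpoints as unit vectors p₁, p₂ with components (cos φ cos λ, cos φ sin λ, sin φ).
The central angle between the endpoints is δ = arccos(p₁·p₂) ≈ 1.648 rad (94.4°).
Interpolate at f = 3/10 with slerp weights a = sin((1−f)δ)/sin δ ≈ 0.917, b = sin(fδ)/sin δ ≈ 0.476.
p = a·p₁ + b·p₂ ≈ (0.580, 0.322, -0.748); φ = arcsin(p_z) ≈ -48.42°, λ = atan2(p_y, p_x) ≈ 29.06°.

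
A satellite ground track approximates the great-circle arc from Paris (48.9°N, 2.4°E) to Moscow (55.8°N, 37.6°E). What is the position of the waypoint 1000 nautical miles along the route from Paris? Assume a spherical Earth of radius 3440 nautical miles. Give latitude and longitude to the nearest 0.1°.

≈ 55.1°N, 27.7°E

Convert each endpoint to a unit vector on the sphere (x = cos φ cos λ, y = cos φ sin λ, z = sin φ).
The central angle between the endpoints is δ = arccos(p₁·p₂) ≈ 0.389 rad (22.3°). The total great-circle distance is δ·R ≈ 0.389 × 3440 ≈ 1339 nmi, so the target fraction is f = 1000/1339 ≈ 0.747.
Interpolate at f ≈ 0.747 with slerp weights a = sin((1−f)δ)/sin δ ≈ 0.259, b = sin(fδ)/sin δ ≈ 0.755.
p = a·p₁ + b·p₂ ≈ (0.507, 0.266, 0.820); φ = arcsin(p_z) ≈ 55.09°, λ = atan2(p_y, p_x) ≈ 27.71°.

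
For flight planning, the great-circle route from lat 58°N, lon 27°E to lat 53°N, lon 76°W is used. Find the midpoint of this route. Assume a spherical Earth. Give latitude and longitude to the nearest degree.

≈ lat 67°N, lon 29°W

Convert each endpoint to a unit vector on the sphere (x = cos φ cos λ, y = cos φ sin λ, z = sin φ).
The central angle between the endpoints is δ = arccos(p₁·p₂) ≈ 0.920 rad (52.7°).
Interpolate at f = 1/2 with slerp weights a = sin((1−f)δ)/sin δ ≈ 0.558, b = sin(fδ)/sin δ ≈ 0.558.
p = a·p₁ + b·p₂ ≈ (0.345, -0.192, 0.919); φ = arcsin(p_z) ≈ 66.77°, λ = atan2(p_y, p_x) ≈ -29.07°.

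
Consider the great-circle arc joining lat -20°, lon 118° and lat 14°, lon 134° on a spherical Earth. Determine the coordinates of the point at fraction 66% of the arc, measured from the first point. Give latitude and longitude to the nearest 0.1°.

≈ lat 2.4°, lon 128.6°

Convert each endpoint to a unit vector on the sphere (x = cos φ cos λ, y = cos φ sin λ, z = sin φ).
The central angle between the endpoints is δ = arccos(p₁·p₂) ≈ 0.654 rad (37.5°).
Interpolate at f = 0.66 with slerp weights a = sin((1−f)δ)/sin δ ≈ 0.362, b = sin(fδ)/sin δ ≈ 0.688.
p = a·p₁ + b·p₂ ≈ (-0.623, 0.781, 0.042); φ = arcsin(p_z) ≈ 2.43°, λ = atan2(p_y, p_x) ≈ 128.61°.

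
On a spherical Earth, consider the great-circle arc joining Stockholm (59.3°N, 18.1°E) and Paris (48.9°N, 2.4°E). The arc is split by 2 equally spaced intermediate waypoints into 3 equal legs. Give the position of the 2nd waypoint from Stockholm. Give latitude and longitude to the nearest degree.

≈ (53°N, 7°E)

Write both endpoints as unit vectors p₁, p₂ with components (cos φ cos λ, cos φ sin λ, sin φ).
The central angle between the endpoints is δ = arccos(p₁·p₂) ≈ 0.241 rad (13.8°).
Interpolate at f = 2/3 with slerp weights a = sin((1−f)δ)/sin δ ≈ 0.336, b = sin(fδ)/sin δ ≈ 0.670.
p = a·p₁ + b·p₂ ≈ (0.603, 0.072, 0.794); φ = arcsin(p_z) ≈ 52.58°, λ = atan2(p_y, p_x) ≈ 6.78°.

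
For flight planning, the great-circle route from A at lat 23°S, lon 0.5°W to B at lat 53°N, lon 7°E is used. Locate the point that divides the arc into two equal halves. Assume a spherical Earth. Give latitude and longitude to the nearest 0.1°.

Write both endpoints as unit vectors p₁, p₂ with components (cos φ cos λ, cos φ sin λ, sin φ).
The central angle between the endpoints is δ = arccos(p₁·p₂) ≈ 1.331 rad (76.3°).
Interpolate at f = 1/2 with slerp weights a = sin((1−f)δ)/sin δ ≈ 0.636, b = sin(fδ)/sin δ ≈ 0.636.
p = a·p₁ + b·p₂ ≈ (0.965, 0.042, 0.259); φ = arcsin(p_z) ≈ 15.03°, λ = atan2(p_y, p_x) ≈ 2.46°.

≈ lat 15.0°N, lon 2.5°E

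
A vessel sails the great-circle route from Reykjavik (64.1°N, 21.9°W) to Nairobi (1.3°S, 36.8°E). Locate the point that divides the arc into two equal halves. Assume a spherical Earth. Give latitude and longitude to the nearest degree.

The haversine formula gives a central angle δ ≈ 1.363 rad (78.1°) between the endpoints.
Interpolate at f = 1/2 with slerp weights a = sin((1−f)δ)/sin δ ≈ 0.644, b = sin(fδ)/sin δ ≈ 0.644.
p = a·p₁ + b·p₂ ≈ (0.776, 0.281, 0.565); φ = arcsin(p_z) ≈ 34.37°, λ = atan2(p_y, p_x) ≈ 19.88°.

≈ 34°N, 20°E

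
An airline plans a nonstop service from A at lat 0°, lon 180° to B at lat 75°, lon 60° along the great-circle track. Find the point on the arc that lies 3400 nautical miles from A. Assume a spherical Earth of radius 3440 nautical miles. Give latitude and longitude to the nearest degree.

From cos δ = sin φ₁ sin φ₂ + cos φ₁ cos φ₂ cos Δλ, the central angle is δ ≈ 1.701 rad (97.4°). The total great-circle distance is δ·R ≈ 1.701 × 3440 ≈ 5850 nmi, so the target fraction is f = 3400/5850 ≈ 0.581.
Interpolate at f ≈ 0.581 with slerp weights a = sin((1−f)δ)/sin δ ≈ 0.659, b = sin(fδ)/sin δ ≈ 0.842.
p = a·p₁ + b·p₂ ≈ (-0.550, 0.189, 0.814); φ = arcsin(p_z) ≈ 54.44°, λ = atan2(p_y, p_x) ≈ 161.06°.

≈ lat 54°, lon 161°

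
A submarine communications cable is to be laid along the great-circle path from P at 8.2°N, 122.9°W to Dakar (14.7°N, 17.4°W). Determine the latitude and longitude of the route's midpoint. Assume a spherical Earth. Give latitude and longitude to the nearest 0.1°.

Write both endpoints as unit vectors p₁, p₂ with components (cos φ cos λ, cos φ sin λ, sin φ).
The central angle between the endpoints is δ = arccos(p₁·p₂) ≈ 1.792 rad (102.7°).
Interpolate at f = 1/2 with slerp weights a = sin((1−f)δ)/sin δ ≈ 0.800, b = sin(fδ)/sin δ ≈ 0.800.
p = a·p₁ + b·p₂ ≈ (0.308, -0.897, 0.317); φ = arcsin(p_z) ≈ 18.50°, λ = atan2(p_y, p_x) ≈ -71.02°.

≈ 18.5°N, 71.0°W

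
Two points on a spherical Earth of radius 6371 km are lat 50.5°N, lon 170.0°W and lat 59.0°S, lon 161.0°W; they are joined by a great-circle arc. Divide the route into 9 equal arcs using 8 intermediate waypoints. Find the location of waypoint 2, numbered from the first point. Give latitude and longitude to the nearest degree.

≈ lat 26°N, lon 168°W

Convert each endpoint to a unit vector on the sphere (x = cos φ cos λ, y = cos φ sin λ, z = sin φ).
The central angle between the endpoints is δ = arccos(p₁·p₂) ≈ 1.915 rad (109.7°).
Interpolate at f = 2/9 with slerp weights a = sin((1−f)δ)/sin δ ≈ 1.059, b = sin(fδ)/sin δ ≈ 0.439.
p = a·p₁ + b·p₂ ≈ (-0.877, -0.191, 0.441); φ = arcsin(p_z) ≈ 26.17°, λ = atan2(p_y, p_x) ≈ -167.74°.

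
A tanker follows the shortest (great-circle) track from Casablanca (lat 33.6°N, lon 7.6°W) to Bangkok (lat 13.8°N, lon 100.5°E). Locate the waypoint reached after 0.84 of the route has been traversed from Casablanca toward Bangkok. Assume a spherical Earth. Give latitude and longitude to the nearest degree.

≈ lat 23°N, lon 87°E

Write both endpoints as unit vectors p₁, p₂ with components (cos φ cos λ, cos φ sin λ, sin φ).
The central angle between the endpoints is δ = arccos(p₁·p₂) ≈ 1.690 rad (96.9°).
Interpolate at f = 0.84 with slerp weights a = sin((1−f)δ)/sin δ ≈ 0.269, b = sin(fδ)/sin δ ≈ 0.996.
p = a·p₁ + b·p₂ ≈ (0.046, 0.921, 0.386); φ = arcsin(p_z) ≈ 22.73°, λ = atan2(p_y, p_x) ≈ 87.14°.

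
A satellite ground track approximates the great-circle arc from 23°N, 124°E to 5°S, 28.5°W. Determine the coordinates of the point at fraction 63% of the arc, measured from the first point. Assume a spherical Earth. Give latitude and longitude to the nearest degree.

From cos δ = sin φ₁ sin φ₂ + cos φ₁ cos φ₂ cos Δλ, the central angle is δ ≈ 2.582 rad (147.9°).
Interpolate at f = 0.63 with slerp weights a = sin((1−f)δ)/sin δ ≈ 1.538, b = sin(fδ)/sin δ ≈ 1.881.
p = a·p₁ + b·p₂ ≈ (0.855, 0.280, 0.437); φ = arcsin(p_z) ≈ 25.91°, λ = atan2(p_y, p_x) ≈ 18.12°.

≈ 26°N, 18°E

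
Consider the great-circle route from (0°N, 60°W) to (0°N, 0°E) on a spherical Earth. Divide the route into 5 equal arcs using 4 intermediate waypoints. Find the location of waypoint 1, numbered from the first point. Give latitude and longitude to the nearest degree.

≈ (0°N, 48°W)

Convert each endpoint to a unit vector on the sphere (x = cos φ cos λ, y = cos φ sin λ, z = sin φ).
The central angle between the endpoints is δ = arccos(p₁·p₂) ≈ 1.047 rad (60.0°).
Interpolate at f = 1/5 with slerp weights a = sin((1−f)δ)/sin δ ≈ 0.858, b = sin(fδ)/sin δ ≈ 0.240.
p = a·p₁ + b·p₂ ≈ (0.669, -0.743, 0.000); φ = arcsin(p_z) ≈ 0.00°, λ = atan2(p_y, p_x) ≈ -48.00°.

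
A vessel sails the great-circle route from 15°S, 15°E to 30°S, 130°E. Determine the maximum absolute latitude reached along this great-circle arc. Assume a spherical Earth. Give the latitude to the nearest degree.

≈ 39°S

The great circle lies in the plane with unit normal n̂ = (p₁ × p₂)/|p₁ × p₂|.
Here n̂_z ≈ +0.778; the vertex latitude is φ_max = arccos|n̂_z| ≈ 38.9°.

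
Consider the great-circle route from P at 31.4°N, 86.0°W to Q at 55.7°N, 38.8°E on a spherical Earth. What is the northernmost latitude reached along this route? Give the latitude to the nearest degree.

≈ 66°N

The great circle lies in the plane with unit normal n̂ = (p₁ × p₂)/|p₁ × p₂|.
Here n̂_z ≈ +0.400; the vertex latitude is φ_max = arccos|n̂_z| ≈ 66.4°.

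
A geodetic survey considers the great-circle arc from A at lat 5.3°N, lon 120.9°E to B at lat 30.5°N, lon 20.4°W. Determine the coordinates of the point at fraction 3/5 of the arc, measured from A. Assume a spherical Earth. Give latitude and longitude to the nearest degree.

≈ lat 46°N, lon 44°E

Write both endpoints as unit vectors p₁, p₂ with components (cos φ cos λ, cos φ sin λ, sin φ).
The central angle between the endpoints is δ = arccos(p₁·p₂) ≈ 2.243 rad (128.5°).
Interpolate at f = 3/5 with slerp weights a = sin((1−f)δ)/sin δ ≈ 0.999, b = sin(fδ)/sin δ ≈ 1.246.
p = a·p₁ + b·p₂ ≈ (0.495, 0.479, 0.725); φ = arcsin(p_z) ≈ 46.43°, λ = atan2(p_y, p_x) ≈ 44.06°.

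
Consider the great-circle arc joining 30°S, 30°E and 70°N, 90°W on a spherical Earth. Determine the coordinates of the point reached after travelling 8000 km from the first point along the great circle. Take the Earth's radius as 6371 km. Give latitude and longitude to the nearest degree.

Convert each endpoint to a unit vector on the sphere (x = cos φ cos λ, y = cos φ sin λ, z = sin φ).
The central angle between the endpoints is δ = arccos(p₁·p₂) ≈ 2.237 rad (128.2°). The total great-circle distance is δ·R ≈ 2.237 × 6371 ≈ 14251 km, so the target fraction is f = 8000/14251 ≈ 0.561.
Interpolate at f ≈ 0.561 with slerp weights a = sin((1−f)δ)/sin δ ≈ 1.057, b = sin(fδ)/sin δ ≈ 1.209.
p = a·p₁ + b·p₂ ≈ (0.793, 0.044, 0.608); φ = arcsin(p_z) ≈ 37.43°, λ = atan2(p_y, p_x) ≈ 3.19°.

≈ 37°N, 3°E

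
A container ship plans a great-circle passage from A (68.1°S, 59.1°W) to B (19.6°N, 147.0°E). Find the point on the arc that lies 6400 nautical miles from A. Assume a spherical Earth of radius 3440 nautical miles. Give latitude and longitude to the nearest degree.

Write both endpoints as unit vectors p₁, p₂ with components (cos φ cos λ, cos φ sin λ, sin φ).
The central angle between the endpoints is δ = arccos(p₁·p₂) ≈ 2.248 rad (128.8°). The total great-circle distance is δ·R ≈ 2.248 × 3440 ≈ 7734 nmi, so the target fraction is f = 6400/7734 ≈ 0.828.
Interpolate at f ≈ 0.828 with slerp weights a = sin((1−f)δ)/sin δ ≈ 0.485, b = sin(fδ)/sin δ ≈ 1.230.
p = a·p₁ + b·p₂ ≈ (-0.879, 0.476, -0.038); φ = arcsin(p_z) ≈ -2.16°, λ = atan2(p_y, p_x) ≈ 151.57°.

≈ (2°S, 152°E)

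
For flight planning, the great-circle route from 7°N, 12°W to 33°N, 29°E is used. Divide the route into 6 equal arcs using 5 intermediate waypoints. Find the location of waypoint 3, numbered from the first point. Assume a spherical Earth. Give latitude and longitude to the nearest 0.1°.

≈ 21.2°N, 6.7°E

Write both endpoints as unit vectors p₁, p₂ with components (cos φ cos λ, cos φ sin λ, sin φ).
The central angle between the endpoints is δ = arccos(p₁·p₂) ≈ 0.803 rad (46.0°).
Interpolate at f = 3/6 with slerp weights a = sin((1−f)δ)/sin δ ≈ 0.543, b = sin(fδ)/sin δ ≈ 0.543.
p = a·p₁ + b·p₂ ≈ (0.926, 0.109, 0.362); φ = arcsin(p_z) ≈ 21.23°, λ = atan2(p_y, p_x) ≈ 6.70°.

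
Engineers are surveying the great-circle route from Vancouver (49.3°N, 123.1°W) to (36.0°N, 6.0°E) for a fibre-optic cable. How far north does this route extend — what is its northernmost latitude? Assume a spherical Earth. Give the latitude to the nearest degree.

≈ 66°N

The great circle lies in the plane with unit normal n̂ = (p₁ × p₂)/|p₁ × p₂|.
Here n̂_z ≈ +0.412; the vertex latitude is φ_max = arccos|n̂_z| ≈ 65.7°.
Check via Clairaut: cos φ_max = |cos φ₁| · sin C = cos(49.3°)·sin(39.2°) ≈ 0.412, again giving ≈ 65.7°.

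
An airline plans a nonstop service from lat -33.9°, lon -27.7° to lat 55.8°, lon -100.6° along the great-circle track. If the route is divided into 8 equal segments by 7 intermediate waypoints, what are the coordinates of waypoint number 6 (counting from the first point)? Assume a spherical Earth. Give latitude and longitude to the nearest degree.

Write both endpoints as unit vectors p₁, p₂ with components (cos φ cos λ, cos φ sin λ, sin φ).
The central angle between the endpoints is δ = arccos(p₁·p₂) ≈ 1.901 rad (108.9°).
Interpolate at f = 6/8 with slerp weights a = sin((1−f)δ)/sin δ ≈ 0.484, b = sin(fδ)/sin δ ≈ 1.046.
p = a·p₁ + b·p₂ ≈ (0.247, -0.764, 0.595); φ = arcsin(p_z) ≈ 36.54°, λ = atan2(p_y, p_x) ≈ -72.08°.

≈ lat 37°, lon -72°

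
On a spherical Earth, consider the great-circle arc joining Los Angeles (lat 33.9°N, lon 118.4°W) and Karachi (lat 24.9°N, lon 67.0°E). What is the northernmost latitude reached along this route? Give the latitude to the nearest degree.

≈ 85°N

The great circle lies in the plane with unit normal n̂ = (p₁ × p₂)/|p₁ × p₂|.
Here n̂_z ≈ -0.083; the vertex latitude is φ_max = arccos|n̂_z| ≈ 85.3°.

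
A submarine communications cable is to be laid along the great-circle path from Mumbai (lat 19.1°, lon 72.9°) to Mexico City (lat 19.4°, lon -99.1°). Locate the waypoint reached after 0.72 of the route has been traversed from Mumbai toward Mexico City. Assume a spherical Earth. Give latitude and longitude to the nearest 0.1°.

≈ lat 57.4°, lon -84.9°

Write both endpoints as unit vectors p₁, p₂ with components (cos φ cos λ, cos φ sin λ, sin φ).
The central angle between the endpoints is δ = arccos(p₁·p₂) ≈ 2.456 rad (140.7°).
Interpolate at f = 0.72 with slerp weights a = sin((1−f)δ)/sin δ ≈ 1.002, b = sin(fδ)/sin δ ≈ 1.548.
p = a·p₁ + b·p₂ ≈ (0.047, -0.537, 0.842); φ = arcsin(p_z) ≈ 57.38°, λ = atan2(p_y, p_x) ≈ -84.95°.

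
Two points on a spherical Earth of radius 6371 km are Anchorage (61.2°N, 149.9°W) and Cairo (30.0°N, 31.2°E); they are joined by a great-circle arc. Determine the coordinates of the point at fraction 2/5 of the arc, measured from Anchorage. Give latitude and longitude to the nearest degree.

≈ (83°N, 35°E)

Write both endpoints as unit vectors p₁, p₂ with components (cos φ cos λ, cos φ sin λ, sin φ).
The central angle between the endpoints is δ = arccos(p₁·p₂) ≈ 1.550 rad (88.8°).
Interpolate at f = 2/5 with slerp weights a = sin((1−f)δ)/sin δ ≈ 0.802, b = sin(fδ)/sin δ ≈ 0.581.
p = a·p₁ + b·p₂ ≈ (0.096, 0.067, 0.993); φ = arcsin(p_z) ≈ 83.26°, λ = atan2(p_y, p_x) ≈ 34.82°.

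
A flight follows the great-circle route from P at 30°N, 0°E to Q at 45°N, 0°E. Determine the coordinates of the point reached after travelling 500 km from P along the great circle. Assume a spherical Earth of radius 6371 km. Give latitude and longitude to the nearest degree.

≈ 34°N, 0°E

Convert each endpoint to a unit vector on the sphere (x = cos φ cos λ, y = cos φ sin λ, z = sin φ).
The central angle between the endpoints is δ = arccos(p₁·p₂) ≈ 0.262 rad (15.0°). The total great-circle distance is δ·R ≈ 0.262 × 6371 ≈ 1668 km, so the target fraction is f = 500/1668 ≈ 0.300.
Interpolate at f ≈ 0.300 with slerp weights a = sin((1−f)δ)/sin δ ≈ 0.704, b = sin(fδ)/sin δ ≈ 0.303.
p = a·p₁ + b·p₂ ≈ (0.824, 0.000, 0.566); φ = arcsin(p_z) ≈ 34.50°, λ = atan2(p_y, p_x) ≈ 0.00°.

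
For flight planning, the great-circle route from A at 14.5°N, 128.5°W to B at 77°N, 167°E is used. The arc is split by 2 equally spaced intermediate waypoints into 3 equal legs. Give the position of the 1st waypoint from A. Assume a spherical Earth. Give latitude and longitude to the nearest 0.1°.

Write both endpoints as unit vectors p₁, p₂ with components (cos φ cos λ, cos φ sin λ, sin φ).
The central angle between the endpoints is δ = arccos(p₁·p₂) ≈ 1.226 rad (70.3°).
Interpolate at f = 1/3 with slerp weights a = sin((1−f)δ)/sin δ ≈ 0.775, b = sin(fδ)/sin δ ≈ 0.422.
p = a·p₁ + b·p₂ ≈ (-0.560, -0.566, 0.606); φ = arcsin(p_z) ≈ 37.27°, λ = atan2(p_y, p_x) ≈ -134.68°.

≈ 37.3°N, 134.7°W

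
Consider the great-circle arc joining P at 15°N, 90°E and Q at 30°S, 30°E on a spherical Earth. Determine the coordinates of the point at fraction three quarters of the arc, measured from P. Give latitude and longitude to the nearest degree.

Convert each endpoint to a unit vector on the sphere (x = cos φ cos λ, y = cos φ sin λ, z = sin φ).
The central angle between the endpoints is δ = arccos(p₁·p₂) ≈ 1.278 rad (73.2°).
Interpolate at f = 3/4 with slerp weights a = sin((1−f)δ)/sin δ ≈ 0.328, b = sin(fδ)/sin δ ≈ 0.855.
p = a·p₁ + b·p₂ ≈ (0.641, 0.687, -0.342); φ = arcsin(p_z) ≈ -20.03°, λ = atan2(p_y, p_x) ≈ 46.98°.

≈ 20°S, 47°E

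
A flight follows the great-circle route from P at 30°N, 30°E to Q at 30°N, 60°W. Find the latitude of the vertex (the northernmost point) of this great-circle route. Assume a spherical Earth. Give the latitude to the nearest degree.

≈ 39°N

The great circle lies in the plane with unit normal n̂ = (p₁ × p₂)/|p₁ × p₂|.
Here n̂_z ≈ -0.775; the vertex latitude is φ_max = arccos|n̂_z| ≈ 39.2°.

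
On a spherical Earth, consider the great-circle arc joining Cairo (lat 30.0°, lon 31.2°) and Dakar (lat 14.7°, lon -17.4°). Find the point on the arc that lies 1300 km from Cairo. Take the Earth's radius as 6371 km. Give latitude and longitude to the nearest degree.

Write both endpoints as unit vectors p₁, p₂ with components (cos φ cos λ, cos φ sin λ, sin φ).
The central angle between the endpoints is δ = arccos(p₁·p₂) ≈ 0.822 rad (47.1°). The total great-circle distance is δ·R ≈ 0.822 × 6371 ≈ 5236 km, so the target fraction is f = 1300/5236 ≈ 0.248.
Interpolate at f ≈ 0.248 with slerp weights a = sin((1−f)δ)/sin δ ≈ 0.791, b = sin(fδ)/sin δ ≈ 0.277.
p = a·p₁ + b·p₂ ≈ (0.841, 0.275, 0.466); φ = arcsin(p_z) ≈ 27.75°, λ = atan2(p_y, p_x) ≈ 18.09°.

≈ lat 28°, lon 18°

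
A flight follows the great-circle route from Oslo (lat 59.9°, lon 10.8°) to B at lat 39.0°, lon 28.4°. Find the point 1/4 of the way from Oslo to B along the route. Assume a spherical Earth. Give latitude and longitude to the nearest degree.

≈ lat 55°, lon 17°

Write both endpoints as unit vectors p₁, p₂ with components (cos φ cos λ, cos φ sin λ, sin φ).
The central angle between the endpoints is δ = arccos(p₁·p₂) ≈ 0.413 rad (23.7°).
Interpolate at f = 1/4 with slerp weights a = sin((1−f)δ)/sin δ ≈ 0.759, b = sin(fδ)/sin δ ≈ 0.257.
p = a·p₁ + b·p₂ ≈ (0.550, 0.166, 0.819); φ = arcsin(p_z) ≈ 54.95°, λ = atan2(p_y, p_x) ≈ 16.83°.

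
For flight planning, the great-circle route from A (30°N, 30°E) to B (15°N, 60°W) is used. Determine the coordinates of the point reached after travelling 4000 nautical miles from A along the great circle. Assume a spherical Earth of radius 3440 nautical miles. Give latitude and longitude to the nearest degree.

From cos δ = sin φ₁ sin φ₂ + cos φ₁ cos φ₂ cos Δλ, the central angle is δ ≈ 1.441 rad (82.6°). The total great-circle distance is δ·R ≈ 1.441 × 3440 ≈ 4957 nmi, so the target fraction is f = 4000/4957 ≈ 0.807.
Interpolate at f ≈ 0.807 with slerp weights a = sin((1−f)δ)/sin δ ≈ 0.277, b = sin(fδ)/sin δ ≈ 0.926.
p = a·p₁ + b·p₂ ≈ (0.655, -0.654, 0.378); φ = arcsin(p_z) ≈ 22.21°, λ = atan2(p_y, p_x) ≈ -44.98°.

≈ (22°N, 45°W)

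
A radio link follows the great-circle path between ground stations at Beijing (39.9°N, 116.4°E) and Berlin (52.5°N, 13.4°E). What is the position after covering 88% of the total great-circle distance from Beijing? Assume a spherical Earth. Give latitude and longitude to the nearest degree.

≈ (57°N, 25°E)

Convert each endpoint to a unit vector on the sphere (x = cos φ cos λ, y = cos φ sin λ, z = sin φ).
The central angle between the endpoints is δ = arccos(p₁·p₂) ≈ 1.155 rad (66.2°).
Interpolate at f = 0.88 with slerp weights a = sin((1−f)δ)/sin δ ≈ 0.151, b = sin(fδ)/sin δ ≈ 0.929.
p = a·p₁ + b·p₂ ≈ (0.499, 0.235, 0.834); φ = arcsin(p_z) ≈ 56.54°, λ = atan2(p_y, p_x) ≈ 25.21°.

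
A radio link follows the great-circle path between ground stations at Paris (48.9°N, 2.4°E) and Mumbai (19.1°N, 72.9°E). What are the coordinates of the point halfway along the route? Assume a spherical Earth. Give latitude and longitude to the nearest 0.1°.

≈ (39.3°N, 44.9°E)

From cos δ = sin φ₁ sin φ₂ + cos φ₁ cos φ₂ cos Δλ, the central angle is δ ≈ 1.100 rad (63.0°).
Interpolate at f = 1/2 with slerp weights a = sin((1−f)δ)/sin δ ≈ 0.586, b = sin(fδ)/sin δ ≈ 0.586.
p = a·p₁ + b·p₂ ≈ (0.548, 0.546, 0.634); φ = arcsin(p_z) ≈ 39.33°, λ = atan2(p_y, p_x) ≈ 44.88°.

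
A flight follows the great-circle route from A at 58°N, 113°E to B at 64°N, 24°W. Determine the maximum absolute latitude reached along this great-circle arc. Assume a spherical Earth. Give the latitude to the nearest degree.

≈ 79°N

The great circle lies in the plane with unit normal n̂ = (p₁ × p₂)/|p₁ × p₂|.
Here n̂_z ≈ -0.197; the vertex latitude is φ_max = arccos|n̂_z| ≈ 78.7°.
Check via Clairaut: cos φ_max = |cos φ₁| · sin C = cos(58.0°)·sin(21.8°) ≈ 0.197, again giving ≈ 78.7°.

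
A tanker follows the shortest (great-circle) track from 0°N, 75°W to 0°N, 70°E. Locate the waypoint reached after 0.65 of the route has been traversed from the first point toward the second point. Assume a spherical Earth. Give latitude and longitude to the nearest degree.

≈ 0°N, 19°E

The haversine formula gives a central angle δ ≈ 2.531 rad (145.0°) between the endpoints.
Interpolate at f = 0.65 with slerp weights a = sin((1−f)δ)/sin δ ≈ 1.350, b = sin(fδ)/sin δ ≈ 1.739.
p = a·p₁ + b·p₂ ≈ (0.944, 0.330, 0.000); φ = arcsin(p_z) ≈ 0.00°, λ = atan2(p_y, p_x) ≈ 19.25°.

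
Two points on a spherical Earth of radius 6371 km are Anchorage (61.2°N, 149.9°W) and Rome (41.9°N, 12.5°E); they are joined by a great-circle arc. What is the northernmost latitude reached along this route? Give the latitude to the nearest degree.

The great circle lies in the plane with unit normal n̂ = (p₁ × p₂)/|p₁ × p₂|.
Here n̂_z ≈ +0.112; the vertex latitude is φ_max = arccos|n̂_z| ≈ 83.6°.
Check via Clairaut: cos φ_max = |cos φ₁| · sin C = cos(61.2°)·sin(13.4°) ≈ 0.112, again giving ≈ 83.6°.

≈ 84°N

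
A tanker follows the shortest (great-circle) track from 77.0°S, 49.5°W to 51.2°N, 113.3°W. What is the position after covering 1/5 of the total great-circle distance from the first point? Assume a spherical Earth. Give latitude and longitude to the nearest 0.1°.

≈ 53.7°S, 86.3°W

The haversine formula gives a central angle δ ≈ 2.342 rad (134.2°) between the endpoints.
Interpolate at f = 1/5 with slerp weights a = sin((1−f)δ)/sin δ ≈ 1.331, b = sin(fδ)/sin δ ≈ 0.630.
p = a·p₁ + b·p₂ ≈ (0.038, -0.590, -0.806); φ = arcsin(p_z) ≈ -53.74°, λ = atan2(p_y, p_x) ≈ -86.28°.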